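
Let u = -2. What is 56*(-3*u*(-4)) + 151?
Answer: -1193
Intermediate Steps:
56*(-3*u*(-4)) + 151 = 56*(-3*(-2)*(-4)) + 151 = 56*(6*(-4)) + 151 = 56*(-24) + 151 = -1344 + 151 = -1193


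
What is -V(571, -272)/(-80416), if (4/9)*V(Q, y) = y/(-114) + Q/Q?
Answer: 579/6111616 ≈ 9.4738e-5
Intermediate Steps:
V(Q, y) = 9/4 - 3*y/152 (V(Q, y) = 9*(y/(-114) + Q/Q)/4 = 9*(y*(-1/114) + 1)/4 = 9*(-y/114 + 1)/4 = 9*(1 - y/114)/4 = 9/4 - 3*y/152)
-V(571, -272)/(-80416) = -(9/4 - 3/152*(-272))/(-80416) = -(9/4 + 102/19)*(-1)/80416 = -579*(-1)/(76*80416) = -1*(-579/6111616) = 579/6111616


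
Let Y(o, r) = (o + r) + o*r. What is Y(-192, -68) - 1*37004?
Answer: -24208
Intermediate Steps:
Y(o, r) = o + r + o*r
Y(-192, -68) - 1*37004 = (-192 - 68 - 192*(-68)) - 1*37004 = (-192 - 68 + 13056) - 37004 = 12796 - 37004 = -24208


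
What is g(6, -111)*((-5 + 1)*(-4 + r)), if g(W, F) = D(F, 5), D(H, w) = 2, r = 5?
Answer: -8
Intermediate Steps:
g(W, F) = 2
g(6, -111)*((-5 + 1)*(-4 + r)) = 2*((-5 + 1)*(-4 + 5)) = 2*(-4*1) = 2*(-4) = -8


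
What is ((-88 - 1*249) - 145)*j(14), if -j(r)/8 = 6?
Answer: 23136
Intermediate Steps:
j(r) = -48 (j(r) = -8*6 = -48)
((-88 - 1*249) - 145)*j(14) = ((-88 - 1*249) - 145)*(-48) = ((-88 - 249) - 145)*(-48) = (-337 - 145)*(-48) = -482*(-48) = 23136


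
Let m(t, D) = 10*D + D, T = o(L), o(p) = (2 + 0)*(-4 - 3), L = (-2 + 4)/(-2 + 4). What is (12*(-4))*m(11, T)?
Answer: 7392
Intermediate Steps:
L = 1 (L = 2/2 = 2*(1/2) = 1)
o(p) = -14 (o(p) = 2*(-7) = -14)
T = -14
m(t, D) = 11*D
(12*(-4))*m(11, T) = (12*(-4))*(11*(-14)) = -48*(-154) = 7392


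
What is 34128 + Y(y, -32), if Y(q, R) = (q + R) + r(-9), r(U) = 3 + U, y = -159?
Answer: 33931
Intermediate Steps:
Y(q, R) = -6 + R + q (Y(q, R) = (q + R) + (3 - 9) = (R + q) - 6 = -6 + R + q)
34128 + Y(y, -32) = 34128 + (-6 - 32 - 159) = 34128 - 197 = 33931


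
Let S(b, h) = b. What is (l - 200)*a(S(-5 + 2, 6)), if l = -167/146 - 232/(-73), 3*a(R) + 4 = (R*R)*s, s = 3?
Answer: -664769/438 ≈ -1517.7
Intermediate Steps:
a(R) = -4/3 + R² (a(R) = -4/3 + ((R*R)*3)/3 = -4/3 + (R²*3)/3 = -4/3 + (3*R²)/3 = -4/3 + R²)
l = 297/146 (l = -167*1/146 - 232*(-1/73) = -167/146 + 232/73 = 297/146 ≈ 2.0342)
(l - 200)*a(S(-5 + 2, 6)) = (297/146 - 200)*(-4/3 + (-5 + 2)²) = -28903*(-4/3 + (-3)²)/146 = -28903*(-4/3 + 9)/146 = -28903/146*23/3 = -664769/438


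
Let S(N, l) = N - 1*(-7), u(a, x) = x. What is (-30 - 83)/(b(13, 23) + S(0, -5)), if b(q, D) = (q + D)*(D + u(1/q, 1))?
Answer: -113/871 ≈ -0.12974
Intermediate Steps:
S(N, l) = 7 + N (S(N, l) = N + 7 = 7 + N)
b(q, D) = (1 + D)*(D + q) (b(q, D) = (q + D)*(D + 1) = (D + q)*(1 + D) = (1 + D)*(D + q))
(-30 - 83)/(b(13, 23) + S(0, -5)) = (-30 - 83)/((23 + 13 + 23² + 23*13) + (7 + 0)) = -113/((23 + 13 + 529 + 299) + 7) = -113/(864 + 7) = -113/871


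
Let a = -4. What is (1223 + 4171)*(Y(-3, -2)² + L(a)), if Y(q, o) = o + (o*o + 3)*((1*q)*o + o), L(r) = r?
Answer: 3624768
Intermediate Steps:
Y(q, o) = o + (3 + o²)*(o + o*q) (Y(q, o) = o + (o² + 3)*(q*o + o) = o + (3 + o²)*(o*q + o) = o + (3 + o²)*(o + o*q))
(1223 + 4171)*(Y(-3, -2)² + L(a)) = (1223 + 4171)*((-2*(4 + (-2)² + 3*(-3) - 3*(-2)²))² - 4) = 5394*((-2*(4 + 4 - 9 - 3*4))² - 4) = 5394*((-2*(4 + 4 - 9 - 12))² - 4) = 5394*((-2*(-13))² - 4) = 5394*(26² - 4) = 5394*(676 - 4) = 5394*672 = 3624768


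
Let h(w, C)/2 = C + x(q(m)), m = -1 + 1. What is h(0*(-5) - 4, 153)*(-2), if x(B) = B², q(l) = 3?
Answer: -648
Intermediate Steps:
m = 0
h(w, C) = 18 + 2*C (h(w, C) = 2*(C + 3²) = 2*(C + 9) = 2*(9 + C) = 18 + 2*C)
h(0*(-5) - 4, 153)*(-2) = (18 + 2*153)*(-2) = (18 + 306)*(-2) = 324*(-2) = -648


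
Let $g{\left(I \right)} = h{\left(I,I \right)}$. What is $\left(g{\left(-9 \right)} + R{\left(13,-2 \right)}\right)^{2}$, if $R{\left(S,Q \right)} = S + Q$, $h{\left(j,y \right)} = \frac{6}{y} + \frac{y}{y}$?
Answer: $\frac{1156}{9} \approx 128.44$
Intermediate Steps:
$h{\left(j,y \right)} = 1 + \frac{6}{y}$ ($h{\left(j,y \right)} = \frac{6}{y} + 1 = 1 + \frac{6}{y}$)
$g{\left(I \right)} = \frac{6 + I}{I}$
$R{\left(S,Q \right)} = Q + S$
$\left(g{\left(-9 \right)} + R{\left(13,-2 \right)}\right)^{2} = \left(\frac{6 - 9}{-9} + \left(-2 + 13\right)\right)^{2} = \left(\left(- \frac{1}{9}\right) \left(-3\right) + 11\right)^{2} = \left(\frac{1}{3} + 11\right)^{2} = \left(\frac{34}{3}\right)^{2} = \frac{1156}{9}$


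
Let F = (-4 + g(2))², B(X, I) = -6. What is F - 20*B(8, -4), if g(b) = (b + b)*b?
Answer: 136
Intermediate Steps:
g(b) = 2*b² (g(b) = (2*b)*b = 2*b²)
F = 16 (F = (-4 + 2*2²)² = (-4 + 2*4)² = (-4 + 8)² = 4² = 16)
F - 20*B(8, -4) = 16 - 20*(-6) = 16 + 120 = 136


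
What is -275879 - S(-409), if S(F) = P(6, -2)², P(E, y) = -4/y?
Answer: -275883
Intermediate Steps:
S(F) = 4 (S(F) = (-4/(-2))² = (-4*(-½))² = 2² = 4)
-275879 - S(-409) = -275879 - 1*4 = -275879 - 4 = -275883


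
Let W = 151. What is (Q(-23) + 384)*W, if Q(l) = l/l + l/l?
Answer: 58286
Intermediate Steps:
Q(l) = 2 (Q(l) = 1 + 1 = 2)
(Q(-23) + 384)*W = (2 + 384)*151 = 386*151 = 58286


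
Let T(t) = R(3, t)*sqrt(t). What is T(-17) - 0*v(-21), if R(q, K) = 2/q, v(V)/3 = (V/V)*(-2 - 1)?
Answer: 2*I*sqrt(17)/3 ≈ 2.7487*I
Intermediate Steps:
v(V) = -9 (v(V) = 3*((V/V)*(-2 - 1)) = 3*(1*(-3)) = 3*(-3) = -9)
T(t) = 2*sqrt(t)/3 (T(t) = (2/3)*sqrt(t) = (2*(1/3))*sqrt(t) = 2*sqrt(t)/3)
T(-17) - 0*v(-21) = 2*sqrt(-17)/3 - 0*(-9) = 2*(I*sqrt(17))/3 - 1*0 = 2*I*sqrt(17)/3 + 0 = 2*I*sqrt(17)/3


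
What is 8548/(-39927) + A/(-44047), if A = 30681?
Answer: -1601514043/1758664569 ≈ -0.91064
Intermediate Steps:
8548/(-39927) + A/(-44047) = 8548/(-39927) + 30681/(-44047) = 8548*(-1/39927) + 30681*(-1/44047) = -8548/39927 - 30681/44047 = -1601514043/1758664569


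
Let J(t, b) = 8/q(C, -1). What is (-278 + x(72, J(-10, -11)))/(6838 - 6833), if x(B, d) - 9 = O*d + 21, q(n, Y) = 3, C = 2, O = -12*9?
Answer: -536/5 ≈ -107.20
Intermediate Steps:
O = -108
J(t, b) = 8/3
x(B, d) = 30 - 108*d (x(B, d) = 9 + (-108*d + 21) = 9 + (21 - 108*d) = 30 - 108*d)
(-278 + x(72, J(-10, -11)))/(6838 - 6833) = (-278 + (30 - 108*8/3))/(6838 - 6833) = (-278 + (30 - 288))/5 = (-278 - 258)*(⅕) = -536*⅕ = -536/5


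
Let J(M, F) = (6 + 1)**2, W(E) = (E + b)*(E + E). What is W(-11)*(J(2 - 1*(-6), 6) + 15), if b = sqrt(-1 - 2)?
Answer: 15488 - 1408*I*sqrt(3) ≈ 15488.0 - 2438.7*I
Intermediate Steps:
b = I*sqrt(3) (b = sqrt(-3) = I*sqrt(3) ≈ 1.732*I)
W(E) = 2*E*(E + I*sqrt(3)) (W(E) = (E + I*sqrt(3))*(E + E) = (E + I*sqrt(3))*(2*E) = 2*E*(E + I*sqrt(3)))
J(M, F) = 49 (J(M, F) = 7**2 = 49)
W(-11)*(J(2 - 1*(-6), 6) + 15) = (2*(-11)*(-11 + I*sqrt(3)))*(49 + 15) = (242 - 22*I*sqrt(3))*64 = 15488 - 1408*I*sqrt(3)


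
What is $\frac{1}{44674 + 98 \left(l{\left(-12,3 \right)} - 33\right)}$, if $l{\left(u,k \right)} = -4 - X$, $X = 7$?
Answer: $\frac{1}{40362} \approx 2.4776 \cdot 10^{-5}$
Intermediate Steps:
$l{\left(u,k \right)} = -11$ ($l{\left(u,k \right)} = -4 - 7 = -11$)
$\frac{1}{44674 + 98 \left(l{\left(-12,3 \right)} - 33\right)} = \frac{1}{44674 + 98 \left(-11 - 33\right)} = \frac{1}{44674 + 98 \left(-44\right)} = \frac{1}{44674 - 4312} = \frac{1}{40362}$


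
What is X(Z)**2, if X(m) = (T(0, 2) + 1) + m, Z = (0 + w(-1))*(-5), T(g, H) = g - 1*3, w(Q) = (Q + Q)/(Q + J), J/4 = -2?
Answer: 784/81 ≈ 9.6790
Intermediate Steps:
J = -8 (J = 4*(-2) = -8)
w(Q) = 2*Q/(-8 + Q) (w(Q) = (Q + Q)/(Q - 8) = (2*Q)/(-8 + Q) = 2*Q/(-8 + Q))
T(g, H) = -3 + g (T(g, H) = g - 3 = -3 + g)
Z = -10/9 (Z = (0 + 2*(-1)/(-8 - 1))*(-5) = (0 + 2*(-1)/(-9))*(-5) = (0 + 2*(-1)*(-1/9))*(-5) = (0 + 2/9)*(-5) = (2/9)*(-5) = -10/9 ≈ -1.1111)
X(m) = -2 + m (X(m) = ((-3 + 0) + 1) + m = (-3 + 1) + m = -2 + m)
X(Z)**2 = (-2 - 10/9)**2 = (-28/9)**2 = 784/81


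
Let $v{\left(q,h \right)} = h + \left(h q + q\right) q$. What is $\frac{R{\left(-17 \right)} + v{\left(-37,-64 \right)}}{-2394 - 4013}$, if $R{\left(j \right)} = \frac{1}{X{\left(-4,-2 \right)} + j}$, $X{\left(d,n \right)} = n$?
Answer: $\frac{1639910}{121733} \approx 13.471$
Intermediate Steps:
$R{\left(j \right)} = \frac{1}{-2 + j}$
$v{\left(q,h \right)} = h + q \left(q + h q\right)$ ($v{\left(q,h \right)} = h + \left(q + h q\right) q = h + q \left(q + h q\right)$)
$\frac{R{\left(-17 \right)} + v{\left(-37,-64 \right)}}{-2394 - 4013} = \frac{\frac{1}{-2 - 17} - \left(64 + 86247\right)}{-2394 - 4013} = \frac{\frac{1}{-19} - 86311}{-6407} = \left(- \frac{1}{19} - 86311\right) \left(- \frac{1}{6407}\right) = \left(- \frac{1639910}{19}\right) \left(- \frac{1}{6407}\right) = \frac{1639910}{121733}$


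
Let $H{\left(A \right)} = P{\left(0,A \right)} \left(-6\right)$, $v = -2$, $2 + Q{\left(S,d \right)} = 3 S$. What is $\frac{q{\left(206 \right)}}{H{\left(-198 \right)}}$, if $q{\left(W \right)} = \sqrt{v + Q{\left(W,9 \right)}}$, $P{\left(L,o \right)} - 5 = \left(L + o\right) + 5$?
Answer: $\frac{\sqrt{614}}{1128} \approx 0.021967$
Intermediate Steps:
$P{\left(L,o \right)} = 10 + L + o$ ($P{\left(L,o \right)} = 5 + \left(\left(L + o\right) + 5\right) = 5 + \left(5 + L + o\right) = 10 + L + o$)
$Q{\left(S,d \right)} = -2 + 3 S$
$H{\left(A \right)} = -60 - 6 A$ ($H{\left(A \right)} = \left(10 + 0 + A\right) \left(-6\right) = \left(10 + A\right) \left(-6\right) = -60 - 6 A$)
$q{\left(W \right)} = \sqrt{-4 + 3 W}$ ($q{\left(W \right)} = \sqrt{-2 + \left(-2 + 3 W\right)} = \sqrt{-4 + 3 W}$)
$\frac{q{\left(206 \right)}}{H{\left(-198 \right)}} = \frac{\sqrt{-4 + 3 \cdot 206}}{-60 - -1188} = \frac{\sqrt{-4 + 618}}{-60 + 1188} = \frac{\sqrt{614}}{1128}$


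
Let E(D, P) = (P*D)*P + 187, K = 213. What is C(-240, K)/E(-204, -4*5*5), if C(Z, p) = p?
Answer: -213/2039813 ≈ -0.00010442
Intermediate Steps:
E(D, P) = 187 + D*P² (E(D, P) = (D*P)*P + 187 = D*P² + 187 = 187 + D*P²)
C(-240, K)/E(-204, -4*5*5) = 213/(187 - 204*(-4*5*5)²) = 213/(187 - 204*(-20*5)²) = 213/(187 - 204*(-100)²) = 213/(187 - 204*10000) = 213/(187 - 2040000) = 213/(-2039813) = 213*(-1/2039813) = -213/2039813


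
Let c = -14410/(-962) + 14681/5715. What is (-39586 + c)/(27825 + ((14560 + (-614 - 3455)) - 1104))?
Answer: -54385155527/51146312490 ≈ -1.0633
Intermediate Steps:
c = 48238136/2748915 (c = -14410*(-1/962) + 14681*(1/5715) = 7205/481 + 14681/5715 = 48238136/2748915 ≈ 17.548)
(-39586 + c)/(27825 + ((14560 + (-614 - 3455)) - 1104)) = (-39586 + 48238136/2748915)/(27825 + ((14560 + (-614 - 3455)) - 1104)) = -108770311054/(2748915*(27825 + ((14560 - 4069) - 1104))) = -108770311054/(2748915*(27825 + (10491 - 1104))) = -108770311054/(2748915*(27825 + 9387)) = -108770311054/2748915/37212 = -108770311054/2748915*1/37212 = -54385155527/51146312490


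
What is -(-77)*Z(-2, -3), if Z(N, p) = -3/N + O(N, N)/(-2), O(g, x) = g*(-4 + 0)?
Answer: -385/2 ≈ -192.50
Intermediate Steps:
O(g, x) = -4*g (O(g, x) = g*(-4) = -4*g)
Z(N, p) = -3/N + 2*N (Z(N, p) = -3/N - 4*N/(-2) = -3/N - 4*N*(-1/2) = -3/N + 2*N)
-(-77)*Z(-2, -3) = -(-77)*(-3/(-2) + 2*(-2)) = -(-77)*(-3*(-1/2) - 4) = -(-77)*(3/2 - 4) = -(-77)*(-5)/2 = -77*5/2 = -385/2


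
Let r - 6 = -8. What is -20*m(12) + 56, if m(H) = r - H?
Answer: 336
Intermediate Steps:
r = -2 (r = 6 - 8 = -2)
m(H) = -2 - H
-20*m(12) + 56 = -20*(-2 - 1*12) + 56 = -20*(-2 - 12) + 56 = -20*(-14) + 56 = 280 + 56 = 336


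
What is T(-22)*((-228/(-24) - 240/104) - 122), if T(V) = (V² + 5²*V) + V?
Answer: 131340/13 ≈ 10103.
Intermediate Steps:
T(V) = V² + 26*V (T(V) = (V² + 25*V) + V = V² + 26*V)
T(-22)*((-228/(-24) - 240/104) - 122) = (-22*(26 - 22))*((-228/(-24) - 240/104) - 122) = (-22*4)*((-228*(-1/24) - 240*1/104) - 122) = -88*((19/2 - 30/13) - 122) = -88*(187/26 - 122) = -88*(-2985/26) = 131340/13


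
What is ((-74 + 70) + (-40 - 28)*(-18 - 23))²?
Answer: 7750656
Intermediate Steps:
((-74 + 70) + (-40 - 28)*(-18 - 23))² = (-4 - 68*(-41))² = (-4 + 2788)² = 2784² = 7750656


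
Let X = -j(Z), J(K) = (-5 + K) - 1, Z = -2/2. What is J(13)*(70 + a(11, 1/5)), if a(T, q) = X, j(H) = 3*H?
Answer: 511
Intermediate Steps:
Z = -1 (Z = -2*½ = -1)
J(K) = -6 + K
X = 3 (X = -3*(-1) = -1*(-3) = 3)
a(T, q) = 3
J(13)*(70 + a(11, 1/5)) = (-6 + 13)*(70 + 3) = 7*73 = 511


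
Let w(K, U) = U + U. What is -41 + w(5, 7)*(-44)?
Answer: -657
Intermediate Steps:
w(K, U) = 2*U
-41 + w(5, 7)*(-44) = -41 + (2*7)*(-44) = -41 + 14*(-44) = -41 - 616 = -657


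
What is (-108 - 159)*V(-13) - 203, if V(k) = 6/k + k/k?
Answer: -4508/13 ≈ -346.77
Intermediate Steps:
V(k) = 1 + 6/k (V(k) = 6/k + 1 = 1 + 6/k)
(-108 - 159)*V(-13) - 203 = (-108 - 159)*((6 - 13)/(-13)) - 203 = -(-267)*(-7)/13 - 203 = -267*7/13 - 203 = -1869/13 - 203 = -4508/13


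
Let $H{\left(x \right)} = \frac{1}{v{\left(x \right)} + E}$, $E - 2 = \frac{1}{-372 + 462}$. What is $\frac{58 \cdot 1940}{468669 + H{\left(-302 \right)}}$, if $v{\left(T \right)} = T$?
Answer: $\frac{3037927480}{12653594241} \approx 0.24008$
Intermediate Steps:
$E = \frac{181}{90}$ ($E = 2 + \frac{1}{-372 + 462} = 2 + \frac{1}{90} = \frac{181}{90} \approx 2.0111$)
$H{\left(x \right)} = \frac{1}{\frac{181}{90} + x}$ ($H{\left(x \right)} = \frac{1}{x + \frac{181}{90}} = \frac{1}{\frac{181}{90} + x}$)
$\frac{58 \cdot 1940}{468669 + H{\left(-302 \right)}} = \frac{58 \cdot 1940}{468669 + \frac{90}{181 + 90 \left(-302\right)}} = \frac{112520}{468669 + \frac{90}{181 - 27180}} = \frac{112520}{468669 + \frac{90}{-26999}} = \frac{112520}{468669 + 90 \left(- \frac{1}{26999}\right)} = \frac{112520}{468669 - \frac{90}{26999}} = \frac{112520}{\frac{12653594241}{26999}} = 112520 \cdot \frac{26999}{12653594241} = \frac{3037927480}{12653594241}$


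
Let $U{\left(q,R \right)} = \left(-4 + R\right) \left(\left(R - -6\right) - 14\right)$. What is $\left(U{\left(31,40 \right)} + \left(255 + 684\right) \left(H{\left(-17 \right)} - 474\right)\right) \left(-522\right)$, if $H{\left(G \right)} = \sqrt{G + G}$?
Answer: $231733548 - 490158 i \sqrt{34} \approx 2.3173 \cdot 10^{8} - 2.8581 \cdot 10^{6} i$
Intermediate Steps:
$U{\left(q,R \right)} = \left(-8 + R\right) \left(-4 + R\right)$ ($U{\left(q,R \right)} = \left(-4 + R\right) \left(\left(R + 6\right) - 14\right) = \left(-4 + R\right) \left(\left(6 + R\right) - 14\right) = \left(-4 + R\right) \left(-8 + R\right) = \left(-8 + R\right) \left(-4 + R\right)$)
$H{\left(G \right)} = \sqrt{2} \sqrt{G}$ ($H{\left(G \right)} = \sqrt{2 G} = \sqrt{2} \sqrt{G}$)
$\left(U{\left(31,40 \right)} + \left(255 + 684\right) \left(H{\left(-17 \right)} - 474\right)\right) \left(-522\right) = \left(\left(32 + 40^{2} - 480\right) + \left(255 + 684\right) \left(\sqrt{2} \sqrt{-17} - 474\right)\right) \left(-522\right) = \left(\left(32 + 1600 - 480\right) + 939 \left(\sqrt{2} i \sqrt{17} - 474\right)\right) \left(-522\right) = \left(1152 + 939 \left(i \sqrt{34} - 474\right)\right) \left(-522\right) = \left(1152 + 939 \left(-474 + i \sqrt{34}\right)\right) \left(-522\right) = \left(1152 - \left(445086 - 939 i \sqrt{34}\right)\right) \left(-522\right) = \left(-443934 + 939 i \sqrt{34}\right) \left(-522\right) = 231733548 - 490158 i \sqrt{34}$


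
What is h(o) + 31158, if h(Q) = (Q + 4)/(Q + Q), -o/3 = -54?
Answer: 5047679/162 ≈ 31159.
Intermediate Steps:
o = 162 (o = -3*(-54) = 162)
h(Q) = (4 + Q)/(2*Q) (h(Q) = (4 + Q)/((2*Q)) = (4 + Q)*(1/(2*Q)) = (4 + Q)/(2*Q))
h(o) + 31158 = (1/2)*(4 + 162)/162 + 31158 = (1/2)*(1/162)*166 + 31158 = 83/162 + 31158 = 5047679/162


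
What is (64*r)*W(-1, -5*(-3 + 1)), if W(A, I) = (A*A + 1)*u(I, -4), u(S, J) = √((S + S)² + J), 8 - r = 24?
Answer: -12288*√11 ≈ -40755.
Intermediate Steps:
r = -16 (r = 8 - 1*24 = 8 - 24 = -16)
u(S, J) = √(J + 4*S²) (u(S, J) = √((2*S)² + J) = √(4*S² + J) = √(J + 4*S²))
W(A, I) = √(-4 + 4*I²)*(1 + A²) (W(A, I) = (A*A + 1)*√(-4 + 4*I²) = (A² + 1)*√(-4 + 4*I²) = (1 + A²)*√(-4 + 4*I²) = √(-4 + 4*I²)*(1 + A²))
(64*r)*W(-1, -5*(-3 + 1)) = (64*(-16))*(2*√(-1 + (-5*(-3 + 1))²)*(1 + (-1)²)) = -2048*√(-1 + (-5*(-2))²)*(1 + 1) = -2048*√(-1 + 10²)*2 = -2048*√(-1 + 100)*2 = -2048*√99*2 = -2048*3*√11*2 = -12288*√11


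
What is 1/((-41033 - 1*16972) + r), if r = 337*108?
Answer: -1/21609 ≈ -4.6277e-5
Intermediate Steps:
r = 36396
1/((-41033 - 1*16972) + r) = 1/((-41033 - 1*16972) + 36396) = 1/((-41033 - 16972) + 36396) = 1/(-58005 + 36396) = 1/(-21609) = -1/21609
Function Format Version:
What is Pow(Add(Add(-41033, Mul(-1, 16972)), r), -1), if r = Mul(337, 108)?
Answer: Rational(-1, 21609) ≈ -4.6277e-5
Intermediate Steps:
r = 36396
Pow(Add(Add(-41033, Mul(-1, 16972)), r), -1) = Pow(Add(Add(-41033, Mul(-1, 16972)), 36396), -1) = Pow(Add(Add(-41033, -16972), 36396), -1) = Pow(Add(-58005, 36396), -1) = Pow(-21609, -1) = Rational(-1, 21609)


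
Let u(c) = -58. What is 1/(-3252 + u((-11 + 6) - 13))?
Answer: -1/3310 ≈ -0.00030211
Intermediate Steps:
1/(-3252 + u((-11 + 6) - 13)) = 1/(-3252 - 58) = 1/(-3310) = -1/3310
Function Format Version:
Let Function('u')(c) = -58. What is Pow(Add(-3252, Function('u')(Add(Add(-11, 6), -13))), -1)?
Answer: Rational(-1, 3310) ≈ -0.00030211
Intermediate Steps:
Pow(Add(-3252, Function('u')(Add(Add(-11, 6), -13))), -1) = Pow(Add(-3252, -58), -1) = Pow(-3310, -1) = Rational(-1, 3310)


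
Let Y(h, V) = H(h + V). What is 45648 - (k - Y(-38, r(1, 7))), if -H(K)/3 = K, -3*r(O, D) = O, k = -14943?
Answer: 60706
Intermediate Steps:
r(O, D) = -O/3
H(K) = -3*K
Y(h, V) = -3*V - 3*h (Y(h, V) = -3*(h + V) = -3*(V + h) = -3*V - 3*h)
45648 - (k - Y(-38, r(1, 7))) = 45648 - (-14943 - (-(-1) - 3*(-38))) = 45648 - (-14943 - (-3*(-⅓) + 114)) = 45648 - (-14943 - (1 + 114)) = 45648 - (-14943 - 1*115) = 45648 - (-14943 - 115) = 45648 - 1*(-15058) = 45648 + 15058 = 60706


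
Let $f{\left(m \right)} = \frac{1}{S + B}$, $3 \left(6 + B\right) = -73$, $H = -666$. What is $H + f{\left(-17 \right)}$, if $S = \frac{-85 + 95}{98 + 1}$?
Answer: $- \frac{1993437}{2993} \approx -666.03$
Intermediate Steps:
$B = - \frac{91}{3}$ ($B = -6 + \frac{1}{3} \left(-73\right) = -6 - \frac{73}{3} = - \frac{91}{3} \approx -30.333$)
$S = \frac{10}{99} \approx 0.10101$
$f{\left(m \right)} = - \frac{99}{2993}$ ($f{\left(m \right)} = \frac{1}{\frac{10}{99} - \frac{91}{3}} = \frac{1}{- \frac{2993}{99}} = - \frac{99}{2993}$)
$H + f{\left(-17 \right)} = -666 - \frac{99}{2993} = - \frac{1993437}{2993}$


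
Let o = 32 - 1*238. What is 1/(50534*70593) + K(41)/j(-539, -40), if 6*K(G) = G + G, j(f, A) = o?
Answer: -4062811459/61239451031 ≈ -0.066343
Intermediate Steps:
o = -206 (o = 32 - 238 = -206)
j(f, A) = -206
K(G) = G/3 (K(G) = (G + G)/6 = (2*G)/6 = G/3)
1/(50534*70593) + K(41)/j(-539, -40) = 1/(50534*70593) + ((⅓)*41)/(-206) = (1/50534)*(1/70593) + (41/3)*(-1/206) = 1/3567346662 - 41/618 = -4062811459/61239451031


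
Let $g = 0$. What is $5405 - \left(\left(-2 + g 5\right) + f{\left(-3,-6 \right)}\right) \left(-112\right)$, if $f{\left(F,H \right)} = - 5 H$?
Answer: $8541$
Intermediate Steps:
$5405 - \left(\left(-2 + g 5\right) + f{\left(-3,-6 \right)}\right) \left(-112\right) = 5405 - \left(\left(-2 + 0 \cdot 5\right) - -30\right) \left(-112\right) = 5405 - \left(\left(-2 + 0\right) + 30\right) \left(-112\right) = 5405 - \left(-2 + 30\right) \left(-112\right) = 5405 - 28 \left(-112\right) = 5405 - -3136 = 5405 + 3136 = 8541$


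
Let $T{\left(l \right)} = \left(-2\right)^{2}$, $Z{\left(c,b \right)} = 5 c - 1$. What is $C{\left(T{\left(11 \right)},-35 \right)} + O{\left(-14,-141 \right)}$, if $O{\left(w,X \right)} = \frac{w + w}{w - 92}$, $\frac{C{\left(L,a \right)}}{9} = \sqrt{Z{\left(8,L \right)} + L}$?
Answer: $\frac{14}{53} + 9 \sqrt{43} \approx 59.281$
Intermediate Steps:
$Z{\left(c,b \right)} = -1 + 5 c$
$T{\left(l \right)} = 4$
$C{\left(L,a \right)} = 9 \sqrt{39 + L}$ ($C{\left(L,a \right)} = 9 \sqrt{\left(-1 + 5 \cdot 8\right) + L} = 9 \sqrt{\left(-1 + 40\right) + L} = 9 \sqrt{39 + L}$)
$O{\left(w,X \right)} = \frac{2 w}{-92 + w}$
$C{\left(T{\left(11 \right)},-35 \right)} + O{\left(-14,-141 \right)} = 9 \sqrt{39 + 4} + 2 \left(-14\right) \frac{1}{-92 - 14} = 9 \sqrt{43} + 2 \left(-14\right) \frac{1}{-106} = 9 \sqrt{43} + 2 \left(-14\right) \left(- \frac{1}{106}\right) = 9 \sqrt{43} + \frac{14}{53} = \frac{14}{53} + 9 \sqrt{43}$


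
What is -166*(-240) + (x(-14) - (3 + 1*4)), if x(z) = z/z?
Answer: 39834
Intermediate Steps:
x(z) = 1
-166*(-240) + (x(-14) - (3 + 1*4)) = -166*(-240) + (1 - (3 + 1*4)) = 39840 + (1 - (3 + 4)) = 39840 + (1 - 1*7) = 39840 + (1 - 7) = 39840 - 6 = 39834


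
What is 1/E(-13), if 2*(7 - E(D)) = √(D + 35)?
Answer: 14/87 + √22/87 ≈ 0.21483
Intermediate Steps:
E(D) = 7 - √(35 + D)/2 (E(D) = 7 - √(D + 35)/2 = 7 - √(35 + D)/2)
1/E(-13) = 1/(7 - √(35 - 13)/2) = 1/(7 - √22/2)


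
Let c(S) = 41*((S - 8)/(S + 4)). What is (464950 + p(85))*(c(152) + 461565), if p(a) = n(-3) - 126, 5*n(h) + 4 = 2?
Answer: 13946653286766/65 ≈ 2.1456e+11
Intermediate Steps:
n(h) = -⅖ (n(h) = -⅘ + (⅕)*2 = -⅘ + ⅖ = -⅖)
c(S) = 41*(-8 + S)/(4 + S) (c(S) = 41*((-8 + S)/(4 + S)) = 41*(-8 + S)/(4 + S))
p(a) = -632/5 (p(a) = -⅖ - 126 = -632/5)
(464950 + p(85))*(c(152) + 461565) = (464950 - 632/5)*(41*(-8 + 152)/(4 + 152) + 461565) = 2324118*(41*144/156 + 461565)/5 = 2324118*(41*(1/156)*144 + 461565)/5 = 2324118*(492/13 + 461565)/5 = (2324118/5)*(6000837/13) = 13946653286766/65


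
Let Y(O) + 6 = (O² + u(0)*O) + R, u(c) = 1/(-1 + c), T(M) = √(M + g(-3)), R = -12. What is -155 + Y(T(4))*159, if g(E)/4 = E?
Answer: -4289 - 318*I*√2 ≈ -4289.0 - 449.72*I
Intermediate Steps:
g(E) = 4*E
T(M) = √(-12 + M) (T(M) = √(M + 4*(-3)) = √(M - 12) = √(-12 + M))
Y(O) = -18 + O² - O (Y(O) = -6 + ((O² + O/(-1 + 0)) - 12) = -6 + ((O² + O/(-1)) - 12) = -6 + ((O² - O) - 12) = -6 + (-12 + O² - O) = -18 + O² - O)
-155 + Y(T(4))*159 = -155 + (-18 + (√(-12 + 4))² - √(-12 + 4))*159 = -155 + (-18 + (√(-8))² - √(-8))*159 = -155 + (-18 + (2*I*√2)² - 2*I*√2)*159 = -155 + (-18 - 8 - 2*I*√2)*159 = -155 + (-26 - 2*I*√2)*159 = -155 + (-4134 - 318*I*√2) = -4289 - 318*I*√2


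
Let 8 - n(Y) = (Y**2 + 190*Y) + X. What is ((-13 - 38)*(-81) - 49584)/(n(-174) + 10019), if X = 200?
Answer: -45453/12611 ≈ -3.6042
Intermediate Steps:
n(Y) = -192 - Y**2 - 190*Y (n(Y) = 8 - ((Y**2 + 190*Y) + 200) = 8 - (200 + Y**2 + 190*Y) = 8 + (-200 - Y**2 - 190*Y) = -192 - Y**2 - 190*Y)
((-13 - 38)*(-81) - 49584)/(n(-174) + 10019) = ((-13 - 38)*(-81) - 49584)/((-192 - 1*(-174)**2 - 190*(-174)) + 10019) = (-51*(-81) - 49584)/((-192 - 1*30276 + 33060) + 10019) = (4131 - 49584)/((-192 - 30276 + 33060) + 10019) = -45453/(2592 + 10019) = -45453/12611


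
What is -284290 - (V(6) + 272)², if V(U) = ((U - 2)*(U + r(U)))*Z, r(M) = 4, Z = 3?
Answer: -437954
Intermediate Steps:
V(U) = 3*(-2 + U)*(4 + U) (V(U) = ((U - 2)*(U + 4))*3 = ((-2 + U)*(4 + U))*3 = 3*(-2 + U)*(4 + U))
-284290 - (V(6) + 272)² = -284290 - ((-24 + 3*6² + 6*6) + 272)² = -284290 - ((-24 + 3*36 + 36) + 272)² = -284290 - ((-24 + 108 + 36) + 272)² = -284290 - (120 + 272)² = -284290 - 1*392² = -284290 - 1*153664 = -284290 - 153664 = -437954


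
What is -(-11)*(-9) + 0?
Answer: -99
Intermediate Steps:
-(-11)*(-9) + 0 = -11*9 + 0 = -99 + 0 = -99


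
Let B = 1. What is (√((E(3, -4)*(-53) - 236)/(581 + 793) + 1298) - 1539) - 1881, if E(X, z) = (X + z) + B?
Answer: -3420 + 2*√153133674/687 ≈ -3384.0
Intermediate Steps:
E(X, z) = 1 + X + z (E(X, z) = (X + z) + 1 = 1 + X + z)
(√((E(3, -4)*(-53) - 236)/(581 + 793) + 1298) - 1539) - 1881 = (√(((1 + 3 - 4)*(-53) - 236)/(581 + 793) + 1298) - 1539) - 1881 = (√((0*(-53) - 236)/1374 + 1298) - 1539) - 1881 = (√((0 - 236)*(1/1374) + 1298) - 1539) - 1881 = (√(-236*1/1374 + 1298) - 1539) - 1881 = (√(-118/687 + 1298) - 1539) - 1881 = (√(891608/687) - 1539) - 1881 = (2*√153133674/687 - 1539) - 1881 = (-1539 + 2*√153133674/687) - 1881 = -3420 + 2*√153133674/687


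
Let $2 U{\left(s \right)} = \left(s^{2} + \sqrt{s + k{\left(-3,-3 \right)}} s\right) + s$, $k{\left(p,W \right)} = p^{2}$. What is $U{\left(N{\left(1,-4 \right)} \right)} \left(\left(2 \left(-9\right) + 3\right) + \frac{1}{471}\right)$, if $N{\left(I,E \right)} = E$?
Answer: $- \frac{14128}{157} + \frac{14128 \sqrt{5}}{471} \approx -22.915$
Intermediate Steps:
$U{\left(s \right)} = \frac{s}{2} + \frac{s^{2}}{2} + \frac{s \sqrt{9 + s}}{2}$ ($U{\left(s \right)} = \frac{\left(s^{2} + \sqrt{s + \left(-3\right)^{2}} s\right) + s}{2} = \frac{\left(s^{2} + \sqrt{s + 9} s\right) + s}{2} = \frac{\left(s^{2} + \sqrt{9 + s} s\right) + s}{2} = \frac{\left(s^{2} + s \sqrt{9 + s}\right) + s}{2} = \frac{s + s^{2} + s \sqrt{9 + s}}{2} = \frac{s}{2} + \frac{s^{2}}{2} + \frac{s \sqrt{9 + s}}{2}$)
$U{\left(N{\left(1,-4 \right)} \right)} \left(\left(2 \left(-9\right) + 3\right) + \frac{1}{471}\right) = \frac{1}{2} \left(-4\right) \left(1 - 4 + \sqrt{9 - 4}\right) \left(\left(2 \left(-9\right) + 3\right) + \frac{1}{471}\right) = \frac{1}{2} \left(-4\right) \left(1 - 4 + \sqrt{5}\right) \left(\left(-18 + 3\right) + \frac{1}{471}\right) = \frac{1}{2} \left(-4\right) \left(-3 + \sqrt{5}\right) \left(-15 + \frac{1}{471}\right) = \left(6 - 2 \sqrt{5}\right) \left(- \frac{7064}{471}\right) = - \frac{14128}{157} + \frac{14128 \sqrt{5}}{471}$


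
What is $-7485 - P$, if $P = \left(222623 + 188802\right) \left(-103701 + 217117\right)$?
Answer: $-46662185285$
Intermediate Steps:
$P = 46662177800$ ($P = 411425 \cdot 113416 = 46662177800$)
$-7485 - P = -7485 - 46662177800 = -46662185285$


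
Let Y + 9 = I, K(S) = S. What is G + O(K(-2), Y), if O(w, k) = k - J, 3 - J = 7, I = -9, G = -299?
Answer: -313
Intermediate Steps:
J = -4 (J = 3 - 1*7 = 3 - 7 = -4)
Y = -18 (Y = -9 - 9 = -18)
O(w, k) = 4 + k (O(w, k) = k - 1*(-4) = k + 4 = 4 + k)
G + O(K(-2), Y) = -299 + (4 - 18) = -299 - 14 = -313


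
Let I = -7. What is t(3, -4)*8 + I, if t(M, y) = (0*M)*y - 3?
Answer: -31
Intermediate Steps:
t(M, y) = -3 (t(M, y) = 0*y - 3 = 0 - 3 = -3)
t(3, -4)*8 + I = -3*8 - 7 = -24 - 7 = -31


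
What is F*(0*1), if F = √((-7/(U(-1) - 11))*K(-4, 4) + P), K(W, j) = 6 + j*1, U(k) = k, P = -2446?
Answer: 0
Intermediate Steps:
K(W, j) = 6 + j
F = 121*I*√6/6 (F = √((-7/(-1 - 11))*(6 + 4) - 2446) = √((-7/(-12))*10 - 2446) = √(-1/12*(-7)*10 - 2446) = √((7/12)*10 - 2446) = √(35/6 - 2446) = √(-14641/6) = 121*I*√6/6 ≈ 49.398*I)
F*(0*1) = (121*I*√6/6)*(0*1) = (121*I*√6/6)*0 = 0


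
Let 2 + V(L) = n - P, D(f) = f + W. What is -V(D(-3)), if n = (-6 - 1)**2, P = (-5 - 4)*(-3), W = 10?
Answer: -20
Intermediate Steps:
P = 27 (P = -9*(-3) = 27)
D(f) = 10 + f (D(f) = f + 10 = 10 + f)
n = 49 (n = (-7)**2 = 49)
V(L) = 20 (V(L) = -2 + (49 - 1*27) = -2 + (49 - 27) = -2 + 22 = 20)
-V(D(-3)) = -1*20 = -20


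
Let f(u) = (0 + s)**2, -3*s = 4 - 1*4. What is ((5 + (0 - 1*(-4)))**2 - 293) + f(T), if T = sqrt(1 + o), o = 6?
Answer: -212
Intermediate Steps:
s = 0 (s = -(4 - 1*4)/3 = -(4 - 4)/3 = -1/3*0 = 0)
T = sqrt(7) (T = sqrt(1 + 6) = sqrt(7) ≈ 2.6458)
f(u) = 0 (f(u) = (0 + 0)**2 = 0**2 = 0)
((5 + (0 - 1*(-4)))**2 - 293) + f(T) = ((5 + (0 - 1*(-4)))**2 - 293) + 0 = ((5 + (0 + 4))**2 - 293) + 0 = ((5 + 4)**2 - 293) + 0 = (9**2 - 293) + 0 = (81 - 293) + 0 = -212 + 0 = -212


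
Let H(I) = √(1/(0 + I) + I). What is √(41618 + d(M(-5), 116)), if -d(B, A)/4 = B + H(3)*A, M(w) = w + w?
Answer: √(374922 - 1392*√30)/3 ≈ 202.02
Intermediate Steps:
H(I) = √(I + 1/I) (H(I) = √(1/I + I) = √(I + 1/I))
M(w) = 2*w
d(B, A) = -4*B - 4*A*√30/3 (d(B, A) = -4*(B + √(3 + 1/3)*A) = -4*(B + √(3 + ⅓)*A) = -4*(B + √(10/3)*A) = -4*(B + (√30/3)*A) = -4*(B + A*√30/3) = -4*B - 4*A*√30/3)
√(41618 + d(M(-5), 116)) = √(41618 + (-8*(-5) - 4/3*116*√30)) = √(41618 + (-4*(-10) - 464*√30/3)) = √(41618 + (40 - 464*√30/3)) = √(41658 - 464*√30/3)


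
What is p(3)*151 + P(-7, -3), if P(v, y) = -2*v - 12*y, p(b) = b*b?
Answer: 1409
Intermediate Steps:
p(b) = b²
P(v, y) = -12*y - 2*v
p(3)*151 + P(-7, -3) = 3²*151 + (-12*(-3) - 2*(-7)) = 9*151 + (36 + 14) = 1359 + 50 = 1409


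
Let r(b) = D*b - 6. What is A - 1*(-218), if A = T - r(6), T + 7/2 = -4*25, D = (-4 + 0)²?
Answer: 49/2 ≈ 24.500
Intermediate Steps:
D = 16 (D = (-4)² = 16)
r(b) = -6 + 16*b (r(b) = 16*b - 6 = -6 + 16*b)
T = -207/2 (T = -7/2 - 4*25 = -7/2 - 100 = -207/2 ≈ -103.50)
A = -387/2 (A = -207/2 - (-6 + 16*6) = -207/2 - (-6 + 96) = -207/2 - 1*90 = -207/2 - 90 = -387/2 ≈ -193.50)
A - 1*(-218) = -387/2 - 1*(-218) = -387/2 + 218 = 49/2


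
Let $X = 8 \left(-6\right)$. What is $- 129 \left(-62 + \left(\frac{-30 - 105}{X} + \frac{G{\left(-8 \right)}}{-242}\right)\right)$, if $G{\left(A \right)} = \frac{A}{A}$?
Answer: $\frac{14782755}{1936} \approx 7635.7$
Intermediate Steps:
$G{\left(A \right)} = 1$
$X = -48$
$- 129 \left(-62 + \left(\frac{-30 - 105}{X} + \frac{G{\left(-8 \right)}}{-242}\right)\right) = - 129 \left(-62 + \left(\frac{-30 - 105}{-48} + 1 \frac{1}{-242}\right)\right) = - 129 \left(-62 + \left(\left(-30 - 105\right) \left(- \frac{1}{48}\right) + 1 \left(- \frac{1}{242}\right)\right)\right) = - 129 \left(-62 - - \frac{5437}{1936}\right) = - 129 \left(-62 + \left(\frac{45}{16} - \frac{1}{242}\right)\right) = - 129 \left(-62 + \frac{5437}{1936}\right) = \left(-129\right) \left(- \frac{114595}{1936}\right) = \frac{14782755}{1936}$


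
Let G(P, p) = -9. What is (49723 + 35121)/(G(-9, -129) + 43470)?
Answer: 84844/43461 ≈ 1.9522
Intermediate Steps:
(49723 + 35121)/(G(-9, -129) + 43470) = (49723 + 35121)/(-9 + 43470) = 84844/43461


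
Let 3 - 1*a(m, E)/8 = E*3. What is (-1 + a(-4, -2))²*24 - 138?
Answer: 120846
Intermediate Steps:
a(m, E) = 24 - 24*E (a(m, E) = 24 - 8*E*3 = 24 - 24*E)
(-1 + a(-4, -2))²*24 - 138 = (-1 + (24 - 24*(-2)))²*24 - 138 = (-1 + (24 + 48))²*24 - 138 = (-1 + 72)²*24 - 138 = 71²*24 - 138 = 5041*24 - 138 = 120984 - 138 = 120846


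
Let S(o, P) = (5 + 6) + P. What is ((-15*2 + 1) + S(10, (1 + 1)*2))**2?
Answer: 196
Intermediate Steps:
S(o, P) = 11 + P
((-15*2 + 1) + S(10, (1 + 1)*2))**2 = ((-15*2 + 1) + (11 + (1 + 1)*2))**2 = ((-3*10 + 1) + (11 + 2*2))**2 = ((-30 + 1) + (11 + 4))**2 = (-29 + 15)**2 = (-14)**2 = 196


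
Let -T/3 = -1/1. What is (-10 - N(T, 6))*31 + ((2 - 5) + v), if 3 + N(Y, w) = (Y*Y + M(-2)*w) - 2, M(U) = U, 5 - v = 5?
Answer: -65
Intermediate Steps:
T = 3 (T = -(-3)/1 = -(-3) = -3*(-1) = 3)
v = 0 (v = 5 - 1*5 = 5 - 5 = 0)
N(Y, w) = -5 + Y**2 - 2*w (N(Y, w) = -3 + ((Y*Y - 2*w) - 2) = -3 + ((Y**2 - 2*w) - 2) = -3 + (-2 + Y**2 - 2*w) = -5 + Y**2 - 2*w)
(-10 - N(T, 6))*31 + ((2 - 5) + v) = (-10 - (-5 + 3**2 - 2*6))*31 + ((2 - 5) + 0) = (-10 - (-5 + 9 - 12))*31 + (-3 + 0) = (-10 - 1*(-8))*31 - 3 = (-10 + 8)*31 - 3 = -2*31 - 3 = -62 - 3 = -65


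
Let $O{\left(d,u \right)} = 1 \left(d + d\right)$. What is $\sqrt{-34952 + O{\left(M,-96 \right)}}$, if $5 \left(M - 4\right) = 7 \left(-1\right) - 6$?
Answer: $\frac{13 i \sqrt{5170}}{5} \approx 186.95 i$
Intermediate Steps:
$M = \frac{7}{5}$ ($M = 4 + \frac{7 \left(-1\right) - 6}{5} = 4 + \frac{-7 - 6}{5} = 4 + \frac{1}{5} \left(-13\right) = 4 - \frac{13}{5} = \frac{7}{5} \approx 1.4$)
$O{\left(d,u \right)} = 2 d$ ($O{\left(d,u \right)} = 1 \cdot 2 d = 2 d$)
$\sqrt{-34952 + O{\left(M,-96 \right)}} = \sqrt{-34952 + 2 \cdot \frac{7}{5}} = \sqrt{-34952 + \frac{14}{5}} = \sqrt{- \frac{174746}{5}} = \frac{13 i \sqrt{5170}}{5}$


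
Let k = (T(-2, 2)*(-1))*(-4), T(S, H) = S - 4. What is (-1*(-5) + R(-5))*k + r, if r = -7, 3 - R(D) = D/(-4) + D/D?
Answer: -145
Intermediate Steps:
T(S, H) = -4 + S
R(D) = 2 + D/4 (R(D) = 3 - (D/(-4) + D/D) = 3 - (D*(-1/4) + 1) = 3 - (-D/4 + 1) = 3 - (1 - D/4) = 3 + (-1 + D/4) = 2 + D/4)
k = -24 (k = ((-4 - 2)*(-1))*(-4) = -6*(-1)*(-4) = 6*(-4) = -24)
(-1*(-5) + R(-5))*k + r = (-1*(-5) + (2 + (1/4)*(-5)))*(-24) - 7 = (5 + (2 - 5/4))*(-24) - 7 = (5 + 3/4)*(-24) - 7 = (23/4)*(-24) - 7 = -138 - 7 = -145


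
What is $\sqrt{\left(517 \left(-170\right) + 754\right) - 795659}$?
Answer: $i \sqrt{882795} \approx 939.57 i$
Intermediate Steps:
$\sqrt{\left(517 \left(-170\right) + 754\right) - 795659} = \sqrt{\left(-87890 + 754\right) - 795659} = \sqrt{-87136 - 795659} = \sqrt{-882795} = i \sqrt{882795}$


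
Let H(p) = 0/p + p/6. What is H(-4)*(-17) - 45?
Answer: -101/3 ≈ -33.667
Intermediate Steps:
H(p) = p/6 (H(p) = 0 + p*(⅙) = 0 + p/6 = p/6)
H(-4)*(-17) - 45 = ((⅙)*(-4))*(-17) - 45 = -⅔*(-17) - 45 = 34/3 - 45 = -101/3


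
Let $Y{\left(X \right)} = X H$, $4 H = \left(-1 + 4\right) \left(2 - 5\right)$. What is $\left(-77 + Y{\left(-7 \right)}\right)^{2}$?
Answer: $\frac{60025}{16} \approx 3751.6$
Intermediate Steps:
$H = - \frac{9}{4}$ ($H = \frac{\left(-1 + 4\right) \left(2 - 5\right)}{4} = \frac{3 \left(-3\right)}{4} = \frac{1}{4} \left(-9\right) = - \frac{9}{4} \approx -2.25$)
$Y{\left(X \right)} = - \frac{9 X}{4}$ ($Y{\left(X \right)} = X \left(- \frac{9}{4}\right) = - \frac{9 X}{4}$)
$\left(-77 + Y{\left(-7 \right)}\right)^{2} = \left(-77 - - \frac{63}{4}\right)^{2} = \left(-77 + \frac{63}{4}\right)^{2} = \left(- \frac{245}{4}\right)^{2} = \frac{60025}{16}$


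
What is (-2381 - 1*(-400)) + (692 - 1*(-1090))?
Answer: -199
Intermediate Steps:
(-2381 - 1*(-400)) + (692 - 1*(-1090)) = (-2381 + 400) + (692 + 1090) = -1981 + 1782 = -199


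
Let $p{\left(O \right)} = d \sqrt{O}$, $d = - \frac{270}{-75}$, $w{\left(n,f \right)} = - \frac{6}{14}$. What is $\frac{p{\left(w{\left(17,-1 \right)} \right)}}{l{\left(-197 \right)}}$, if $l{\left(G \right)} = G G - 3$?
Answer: $\frac{9 i \sqrt{21}}{679105} \approx 6.0732 \cdot 10^{-5} i$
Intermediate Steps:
$w{\left(n,f \right)} = - \frac{3}{7}$ ($w{\left(n,f \right)} = \left(-6\right) \frac{1}{14} = - \frac{3}{7}$)
$l{\left(G \right)} = -3 + G^{2}$ ($l{\left(G \right)} = G^{2} - 3 = -3 + G^{2}$)
$d = \frac{18}{5}$ ($d = \left(-270\right) \left(- \frac{1}{75}\right) = \frac{18}{5} \approx 3.6$)
$p{\left(O \right)} = \frac{18 \sqrt{O}}{5}$
$\frac{p{\left(w{\left(17,-1 \right)} \right)}}{l{\left(-197 \right)}} = \frac{\frac{18}{5} \sqrt{- \frac{3}{7}}}{-3 + \left(-197\right)^{2}} = \frac{\frac{18}{5} \frac{i \sqrt{21}}{7}}{-3 + 38809} = \frac{\frac{18}{35} i \sqrt{21}}{38806} = \frac{18 i \sqrt{21}}{35} \cdot \frac{1}{38806} = \frac{9 i \sqrt{21}}{679105}$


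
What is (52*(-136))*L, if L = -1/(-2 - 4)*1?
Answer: -3536/3 ≈ -1178.7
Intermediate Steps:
L = ⅙ (L = -1/(-6)*1 = -1*(-⅙)*1 = (⅙)*1 = ⅙ ≈ 0.16667)
(52*(-136))*L = (52*(-136))*(⅙) = -7072*⅙ = -3536/3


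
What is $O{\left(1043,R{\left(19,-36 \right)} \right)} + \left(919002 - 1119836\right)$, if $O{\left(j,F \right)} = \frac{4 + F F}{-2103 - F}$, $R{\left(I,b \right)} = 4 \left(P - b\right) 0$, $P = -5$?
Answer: $- \frac{422353906}{2103} \approx -2.0083 \cdot 10^{5}$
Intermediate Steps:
$R{\left(I,b \right)} = 0$ ($R{\left(I,b \right)} = 4 \left(-5 - b\right) 0 = \left(-20 - 4 b\right) 0 = 0$)
$O{\left(j,F \right)} = \frac{4 + F^{2}}{-2103 - F}$
$O{\left(1043,R{\left(19,-36 \right)} \right)} + \left(919002 - 1119836\right) = \frac{-4 - 0^{2}}{2103 + 0} + \left(919002 - 1119836\right) = \frac{-4 - 0}{2103} - 200834 = \frac{-4 + 0}{2103} - 200834 = \frac{1}{2103} \left(-4\right) - 200834 = - \frac{4}{2103} - 200834 = - \frac{422353906}{2103}$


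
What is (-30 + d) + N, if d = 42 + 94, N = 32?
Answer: 138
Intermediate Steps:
d = 136
(-30 + d) + N = (-30 + 136) + 32 = 106 + 32 = 138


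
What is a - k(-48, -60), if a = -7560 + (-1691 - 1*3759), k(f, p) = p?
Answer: -12950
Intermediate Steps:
a = -13010 (a = -7560 + (-1691 - 3759) = -7560 - 5450 = -13010)
a - k(-48, -60) = -13010 - 1*(-60) = -13010 + 60 = -12950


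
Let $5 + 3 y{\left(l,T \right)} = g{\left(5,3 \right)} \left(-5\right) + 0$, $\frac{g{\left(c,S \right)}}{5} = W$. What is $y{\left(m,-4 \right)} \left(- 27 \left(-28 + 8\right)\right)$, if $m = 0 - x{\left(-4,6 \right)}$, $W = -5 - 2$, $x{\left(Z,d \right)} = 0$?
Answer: $30600$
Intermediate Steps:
$W = -7$ ($W = -5 - 2 = -7$)
$m = 0$ ($m = 0 - 0 = 0 + 0 = 0$)
$g{\left(c,S \right)} = -35$ ($g{\left(c,S \right)} = 5 \left(-7\right) = -35$)
$y{\left(l,T \right)} = \frac{170}{3}$ ($y{\left(l,T \right)} = - \frac{5}{3} + \frac{\left(-35\right) \left(-5\right) + 0}{3} = - \frac{5}{3} + \frac{175 + 0}{3} = - \frac{5}{3} + \frac{1}{3} \cdot 175 = - \frac{5}{3} + \frac{175}{3} = \frac{170}{3}$)
$y{\left(m,-4 \right)} \left(- 27 \left(-28 + 8\right)\right) = \frac{170 \left(- 27 \left(-28 + 8\right)\right)}{3} = \frac{170 \left(\left(-27\right) \left(-20\right)\right)}{3} = \frac{170}{3} \cdot 540 = 30600$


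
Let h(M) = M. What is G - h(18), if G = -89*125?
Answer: -11143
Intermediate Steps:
G = -11125
G - h(18) = -11125 - 1*18 = -11125 - 18 = -11143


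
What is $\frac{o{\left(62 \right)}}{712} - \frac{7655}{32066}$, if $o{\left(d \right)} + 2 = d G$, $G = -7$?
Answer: $- \frac{1214446}{1426937} \approx -0.85109$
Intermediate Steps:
$o{\left(d \right)} = -2 - 7 d$ ($o{\left(d \right)} = -2 + d \left(-7\right) = -2 - 7 d$)
$\frac{o{\left(62 \right)}}{712} - \frac{7655}{32066} = \frac{-2 - 434}{712} - \frac{7655}{32066} = \left(-2 - 434\right) \frac{1}{712} - \frac{7655}{32066} = \left(-436\right) \frac{1}{712} - \frac{7655}{32066} = - \frac{109}{178} - \frac{7655}{32066} = - \frac{1214446}{1426937}$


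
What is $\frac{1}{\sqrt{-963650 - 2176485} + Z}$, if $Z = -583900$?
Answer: $- \frac{116780}{68188470027} - \frac{i \sqrt{3140135}}{340942350135} \approx -1.7126 \cdot 10^{-6} - 5.1975 \cdot 10^{-9} i$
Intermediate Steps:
$\frac{1}{\sqrt{-963650 - 2176485} + Z} = \frac{1}{\sqrt{-963650 - 2176485} - 583900} = \frac{1}{\sqrt{-3140135} - 583900} = \frac{1}{i \sqrt{3140135} - 583900} = \frac{1}{-583900 + i \sqrt{3140135}}$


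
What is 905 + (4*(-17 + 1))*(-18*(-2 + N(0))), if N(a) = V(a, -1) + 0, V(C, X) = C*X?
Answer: -1399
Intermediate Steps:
N(a) = -a (N(a) = a*(-1) + 0 = -a + 0 = -a)
905 + (4*(-17 + 1))*(-18*(-2 + N(0))) = 905 + (4*(-17 + 1))*(-18*(-2 - 1*0)) = 905 + (4*(-16))*(-18*(-2 + 0)) = 905 - (-1152)*(-2) = 905 - 64*36 = 905 - 2304 = -1399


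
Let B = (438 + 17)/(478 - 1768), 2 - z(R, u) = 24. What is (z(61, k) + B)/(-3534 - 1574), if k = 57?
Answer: 5767/1317864 ≈ 0.0043760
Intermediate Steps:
z(R, u) = -22 (z(R, u) = 2 - 1*24 = 2 - 24 = -22)
B = -91/258 (B = 455/(-1290) = 455*(-1/1290) = -91/258 ≈ -0.35271)
(z(61, k) + B)/(-3534 - 1574) = (-22 - 91/258)/(-3534 - 1574) = -5767/258/(-5108) = -5767/258*(-1/5108) = 5767/1317864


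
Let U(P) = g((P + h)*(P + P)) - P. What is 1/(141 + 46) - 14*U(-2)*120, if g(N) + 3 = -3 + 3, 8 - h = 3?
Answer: 314161/187 ≈ 1680.0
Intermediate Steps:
h = 5 (h = 8 - 1*3 = 8 - 3 = 5)
g(N) = -3 (g(N) = -3 + (-3 + 3) = -3 + 0 = -3)
U(P) = -3 - P
1/(141 + 46) - 14*U(-2)*120 = 1/(141 + 46) - 14*(-3 - 1*(-2))*120 = 1/187 - 14*(-3 + 2)*120 = 1/187 - 14*(-1)*120 = 1/187 + 14*120 = 1/187 + 1680 = 314161/187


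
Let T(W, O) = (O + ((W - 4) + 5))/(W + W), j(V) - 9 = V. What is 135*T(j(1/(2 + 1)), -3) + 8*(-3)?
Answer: 813/28 ≈ 29.036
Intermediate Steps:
j(V) = 9 + V
T(W, O) = (1 + O + W)/(2*W) (T(W, O) = (O + ((-4 + W) + 5))/((2*W)) = (O + (1 + W))*(1/(2*W)) = (1 + O + W)*(1/(2*W)) = (1 + O + W)/(2*W))
135*T(j(1/(2 + 1)), -3) + 8*(-3) = 135*((1 - 3 + (9 + 1/(2 + 1)))/(2*(9 + 1/(2 + 1)))) + 8*(-3) = 135*((1 - 3 + (9 + 1/3))/(2*(9 + 1/3))) - 24 = 135*((1 - 3 + 28/3)/(2*(28/3))) - 24 = 135*((1/2)*(3/28)*(22/3)) - 24 = 135*(11/28) - 24 = 1485/28 - 24 = 813/28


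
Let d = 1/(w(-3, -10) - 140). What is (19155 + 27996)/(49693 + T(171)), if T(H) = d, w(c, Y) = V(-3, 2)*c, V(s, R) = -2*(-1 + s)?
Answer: 7732764/8149651 ≈ 0.94885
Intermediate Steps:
V(s, R) = 2 - 2*s
w(c, Y) = 8*c (w(c, Y) = (2 - 2*(-3))*c = (2 + 6)*c = 8*c)
d = -1/164 (d = 1/(8*(-3) - 140) = 1/(-24 - 140) = 1/(-164) = -1/164 ≈ -0.0060976)
T(H) = -1/164
(19155 + 27996)/(49693 + T(171)) = (19155 + 27996)/(49693 - 1/164) = 47151/(8149651/164) = 47151*(164/8149651) = 7732764/8149651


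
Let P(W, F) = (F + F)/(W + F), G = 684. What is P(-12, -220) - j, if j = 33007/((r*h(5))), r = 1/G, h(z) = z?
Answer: -654726577/145 ≈ -4.5154e+6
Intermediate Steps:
r = 1/684 ≈ 0.0014620
P(W, F) = 2*F/(F + W) (P(W, F) = (2*F)/(F + W) = 2*F/(F + W))
j = 22576788/5 (j = 33007/(((1/684)*5)) = 33007/(5/684) = 33007*(684/5) = 22576788/5 ≈ 4.5154e+6)
P(-12, -220) - j = 2*(-220)/(-220 - 12) - 1*22576788/5 = 2*(-220)/(-232) - 22576788/5 = 2*(-220)*(-1/232) - 22576788/5 = 55/29 - 22576788/5 = -654726577/145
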